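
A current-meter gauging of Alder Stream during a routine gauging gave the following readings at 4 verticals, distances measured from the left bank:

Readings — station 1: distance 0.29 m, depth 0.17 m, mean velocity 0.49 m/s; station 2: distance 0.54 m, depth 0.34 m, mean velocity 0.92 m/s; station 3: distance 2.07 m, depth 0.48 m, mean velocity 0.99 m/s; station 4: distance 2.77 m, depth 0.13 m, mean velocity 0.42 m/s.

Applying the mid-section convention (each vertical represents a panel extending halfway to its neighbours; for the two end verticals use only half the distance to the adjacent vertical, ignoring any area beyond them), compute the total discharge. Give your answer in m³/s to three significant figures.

w_1 = (0.54 − 0.29)/2 = 0.125 m; q_1 = 0.49 × 0.17 × 0.125 = 0.01041 m³/s
w_2 = (2.07 − 0.29)/2 = 0.89 m; q_2 = 0.92 × 0.34 × 0.89 = 0.2784 m³/s
w_3 = (2.77 − 0.54)/2 = 1.115 m; q_3 = 0.99 × 0.48 × 1.115 = 0.5298 m³/s
w_4 = (2.77 − 2.07)/2 = 0.35 m; q_4 = 0.42 × 0.13 × 0.35 = 0.01911 m³/s
Q = Σ qᵢ = 0.8378 m³/s

0.838 m³/s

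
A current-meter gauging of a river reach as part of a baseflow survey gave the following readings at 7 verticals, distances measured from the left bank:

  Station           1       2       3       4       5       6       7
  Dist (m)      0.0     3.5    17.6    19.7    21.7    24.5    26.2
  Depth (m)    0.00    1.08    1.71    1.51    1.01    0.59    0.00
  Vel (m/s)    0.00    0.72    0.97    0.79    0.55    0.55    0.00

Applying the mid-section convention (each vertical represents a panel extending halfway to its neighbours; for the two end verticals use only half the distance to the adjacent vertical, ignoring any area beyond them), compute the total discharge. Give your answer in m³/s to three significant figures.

w_2 = (17.6 − 0.0)/2 = 8.8 m; q_2 = 0.72 × 1.08 × 8.8 = 6.843 m³/s
w_3 = (19.7 − 3.5)/2 = 8.1 m; q_3 = 0.97 × 1.71 × 8.1 = 13.44 m³/s
w_4 = (21.7 − 17.6)/2 = 2.05 m; q_4 = 0.79 × 1.51 × 2.05 = 2.445 m³/s
w_5 = (24.5 − 19.7)/2 = 2.4 m; q_5 = 0.55 × 1.01 × 2.4 = 1.333 m³/s
w_6 = (26.2 − 21.7)/2 = 2.25 m; q_6 = 0.55 × 0.59 × 2.25 = 0.7301 m³/s
Stations 1, 7 contribute zero (depth or velocity is 0).
Q = Σ qᵢ = 24.79 m³/s

24.8 m³/s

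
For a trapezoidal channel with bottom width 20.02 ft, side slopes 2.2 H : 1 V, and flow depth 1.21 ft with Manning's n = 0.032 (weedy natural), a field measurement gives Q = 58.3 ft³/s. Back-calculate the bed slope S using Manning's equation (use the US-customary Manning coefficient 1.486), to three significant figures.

0.00193

A = (b + z·y)·y = (20.02 + 2.2×1.21)×1.21 = 27.45 ft²
P = b + 2y√(1+z²) = 20.02 + 2×1.21×√(1+2.2²) = 25.87 ft
R = A/P = 27.45/25.87 = 1.061 ft
S = (Q·n / (1.486·A·R^(2/3)))² = (58.3×0.032 / (1.486×27.45×1.040))² = 0.001934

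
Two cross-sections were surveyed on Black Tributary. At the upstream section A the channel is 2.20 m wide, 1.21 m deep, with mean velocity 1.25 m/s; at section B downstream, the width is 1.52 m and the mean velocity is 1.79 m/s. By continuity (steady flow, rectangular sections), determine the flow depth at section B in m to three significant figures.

Q = A₁V₁ = (2.20×1.21) × 1.25 = 3.328 m³/s
d₂ = Q/(b₂ V₂) = 3.328/(1.52×1.79) = 1.223 m

1.22 m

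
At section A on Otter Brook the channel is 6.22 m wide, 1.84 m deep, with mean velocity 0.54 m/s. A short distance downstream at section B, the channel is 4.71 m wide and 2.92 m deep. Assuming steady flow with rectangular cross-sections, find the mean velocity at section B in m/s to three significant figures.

Q = A₁V₁ = (6.22×1.84) × 0.54 = 6.180 m³/s
A₂ = 4.71 × 2.92 = 13.75 m²
V₂ = Q/A₂ = 6.180/13.75 = 0.4494 m/s

0.449 m/s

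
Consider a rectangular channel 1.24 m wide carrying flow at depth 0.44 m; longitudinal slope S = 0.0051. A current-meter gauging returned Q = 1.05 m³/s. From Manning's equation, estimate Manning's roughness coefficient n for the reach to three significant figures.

A = b·y = 1.24 × 0.44 = 0.5456 m²
P = b + 2y = 1.24 + 2×0.44 = 2.120 m
R = A/P = 0.5456/2.120 = 0.2574 m
n = (1/Q)·A·R^(2/3)·S^(1/2) = (1/1.05) × 0.5456 × 0.4046 × 0.07141 = 0.01501

0.0150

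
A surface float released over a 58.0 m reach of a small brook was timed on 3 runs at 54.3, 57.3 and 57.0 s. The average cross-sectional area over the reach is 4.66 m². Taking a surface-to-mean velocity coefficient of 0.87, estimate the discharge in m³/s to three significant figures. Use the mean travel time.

t̄ = (54.3 + 57.3 + 57.0) / 3 = 56.2 s
v_surface = L / t̄ = 58.0 / 56.2 = 1.032 m/s
v_mean = 0.87 × 1.032 = 0.8979 m/s
Q = A × v_mean = 4.66 × 0.8979 = 4.184 m³/s

4.18 m³/s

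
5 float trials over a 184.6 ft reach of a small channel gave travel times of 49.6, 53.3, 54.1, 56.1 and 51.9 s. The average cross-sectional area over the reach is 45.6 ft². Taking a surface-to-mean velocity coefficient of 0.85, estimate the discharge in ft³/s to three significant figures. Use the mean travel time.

135 ft³/s

t̄ = (49.6 + 53.3 + 54.1 + 56.1 + 51.9) / 5 = 53 s
v_surface = L / t̄ = 184.6 / 53 = 3.483 ft/s
v_mean = 0.85 × 3.483 = 2.961 ft/s
Q = A × v_mean = 45.6 × 2.961 = 135.0 ft³/s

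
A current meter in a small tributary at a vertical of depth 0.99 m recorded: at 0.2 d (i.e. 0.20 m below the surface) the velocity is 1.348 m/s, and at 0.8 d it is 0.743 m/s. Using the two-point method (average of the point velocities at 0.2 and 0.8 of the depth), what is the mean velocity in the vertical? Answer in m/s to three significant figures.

1.05 m/s

v̄ = (1.348 + 0.743) / 2 = 1.046 m/s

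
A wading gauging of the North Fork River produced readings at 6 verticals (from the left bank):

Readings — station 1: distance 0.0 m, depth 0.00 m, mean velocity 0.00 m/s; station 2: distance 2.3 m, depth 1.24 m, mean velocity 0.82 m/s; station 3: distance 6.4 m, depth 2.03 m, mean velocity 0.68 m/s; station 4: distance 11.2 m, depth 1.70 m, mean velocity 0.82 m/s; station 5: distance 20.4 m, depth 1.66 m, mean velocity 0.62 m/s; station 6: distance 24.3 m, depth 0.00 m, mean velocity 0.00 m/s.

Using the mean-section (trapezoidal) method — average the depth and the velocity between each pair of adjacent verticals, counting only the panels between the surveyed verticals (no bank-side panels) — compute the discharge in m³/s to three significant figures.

Panel 1-2: Δb = 2.3 m, d̄ = (0.00+1.24)/2 = 0.62, v̄ = (0.00+0.82)/2 = 0.41 → q = 2.3×0.62×0.41 = 0.5847 m³/s
Panel 2-3: Δb = 4.1 m, d̄ = (1.24+2.03)/2 = 1.635, v̄ = (0.82+0.68)/2 = 0.75 → q = 4.1×1.635×0.75 = 5.028 m³/s
Panel 3-4: Δb = 4.8 m, d̄ = (2.03+1.70)/2 = 1.865, v̄ = (0.68+0.82)/2 = 0.75 → q = 4.8×1.865×0.75 = 6.714 m³/s
Panel 4-5: Δb = 9.2 m, d̄ = (1.70+1.66)/2 = 1.68, v̄ = (0.82+0.62)/2 = 0.72 → q = 9.2×1.68×0.72 = 11.13 m³/s
Panel 5-6: Δb = 3.9 m, d̄ = (1.66+0.00)/2 = 0.83, v̄ = (0.62+0.00)/2 = 0.31 → q = 3.9×0.83×0.31 = 1.003 m³/s
Q = Σ q = 24.46 m³/s

24.5 m³/s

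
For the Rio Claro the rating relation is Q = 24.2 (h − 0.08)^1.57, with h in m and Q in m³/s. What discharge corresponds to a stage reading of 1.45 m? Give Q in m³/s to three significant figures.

39.7 m³/s

Q = 24.2 × (1.45 − 0.08)^1.57 = 24.2 × 1.37^1.57 = 39.67 m³/s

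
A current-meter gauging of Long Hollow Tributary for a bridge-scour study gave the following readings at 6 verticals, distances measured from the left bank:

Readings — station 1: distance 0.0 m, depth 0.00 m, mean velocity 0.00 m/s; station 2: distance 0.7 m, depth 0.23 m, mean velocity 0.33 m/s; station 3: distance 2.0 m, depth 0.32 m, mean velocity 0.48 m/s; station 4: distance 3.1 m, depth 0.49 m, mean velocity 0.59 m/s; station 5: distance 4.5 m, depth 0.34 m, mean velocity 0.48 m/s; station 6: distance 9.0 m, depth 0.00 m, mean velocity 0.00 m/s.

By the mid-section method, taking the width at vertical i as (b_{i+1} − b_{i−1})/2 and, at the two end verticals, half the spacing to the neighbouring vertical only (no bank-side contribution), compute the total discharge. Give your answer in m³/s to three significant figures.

w_2 = (2.0 − 0.0)/2 = 1 m; q_2 = 0.33 × 0.23 × 1 = 0.07590 m³/s
w_3 = (3.1 − 0.7)/2 = 1.2 m; q_3 = 0.48 × 0.32 × 1.2 = 0.1843 m³/s
w_4 = (4.5 − 2.0)/2 = 1.25 m; q_4 = 0.59 × 0.49 × 1.25 = 0.3614 m³/s
w_5 = (9.0 − 3.1)/2 = 2.95 m; q_5 = 0.48 × 0.34 × 2.95 = 0.4814 m³/s
Stations 1, 6 contribute zero (depth or velocity is 0).
Q = Σ qᵢ = 1.103 m³/s

1.10 m³/s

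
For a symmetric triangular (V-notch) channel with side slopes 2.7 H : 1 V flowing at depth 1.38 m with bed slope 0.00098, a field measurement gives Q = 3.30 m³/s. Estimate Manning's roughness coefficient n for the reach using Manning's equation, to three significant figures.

0.0365

A = z·y² = 2.7×1.38² = 5.142 m²
P = 2y√(1+z²) = 2×1.38×√(1+2.7²) = 7.947 m
R = A/P = 5.142/7.947 = 0.6470 m
n = (1/Q)·A·R^(2/3)·S^(1/2) = (1/3.30) × 5.142 × 0.7481 × 0.03130 = 0.03649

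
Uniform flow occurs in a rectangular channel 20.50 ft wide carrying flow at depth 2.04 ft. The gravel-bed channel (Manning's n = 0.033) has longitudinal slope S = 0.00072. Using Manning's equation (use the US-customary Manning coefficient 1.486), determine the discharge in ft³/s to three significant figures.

A = b·y = 20.50 × 2.04 = 41.82 ft²
P = b + 2y = 20.50 + 2×2.04 = 24.58 ft
R = A/P = 41.82/24.58 = 1.701 ft
Q = (1.486/n)·A·R^(2/3)·S^(1/2) = (1.486/0.033) × 41.82 × 1.701^(2/3) × 0.00072^(1/2) = 72.02 ft³/s

72.0 ft³/s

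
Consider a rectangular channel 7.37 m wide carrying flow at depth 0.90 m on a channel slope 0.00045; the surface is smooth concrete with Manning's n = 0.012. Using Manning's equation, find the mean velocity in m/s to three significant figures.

1.42 m/s

A = b·y = 7.37 × 0.90 = 6.633 m²
P = b + 2y = 7.37 + 2×0.90 = 9.170 m
R = A/P = 6.633/9.170 = 0.7233 m
Q = (1/n)·A·R^(2/3)·S^(1/2) = (1/0.012) × 6.633 × 0.7233^(2/3) × 0.00045^(1/2) = 9.448 m³/s
V = Q/A = 9.448/6.633 = 1.424 m/s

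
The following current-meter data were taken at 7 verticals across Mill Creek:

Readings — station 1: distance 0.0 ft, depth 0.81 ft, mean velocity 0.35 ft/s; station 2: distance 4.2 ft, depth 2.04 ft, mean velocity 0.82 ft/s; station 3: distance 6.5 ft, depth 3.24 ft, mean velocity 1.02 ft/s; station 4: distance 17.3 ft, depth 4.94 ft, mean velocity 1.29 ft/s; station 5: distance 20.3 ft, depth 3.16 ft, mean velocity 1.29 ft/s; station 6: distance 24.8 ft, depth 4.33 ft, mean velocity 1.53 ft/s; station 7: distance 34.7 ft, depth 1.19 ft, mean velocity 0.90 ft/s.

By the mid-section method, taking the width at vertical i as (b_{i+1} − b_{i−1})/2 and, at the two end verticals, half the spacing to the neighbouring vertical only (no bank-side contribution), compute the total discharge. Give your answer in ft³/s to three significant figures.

140 ft³/s

w_1 = (4.2 − 0.0)/2 = 2.1 ft; q_1 = 0.35 × 0.81 × 2.1 = 0.5954 ft³/s
w_2 = (6.5 − 0.0)/2 = 3.25 ft; q_2 = 0.82 × 2.04 × 3.25 = 5.437 ft³/s
w_3 = (17.3 − 4.2)/2 = 6.55 ft; q_3 = 1.02 × 3.24 × 6.55 = 21.65 ft³/s
w_4 = (20.3 − 6.5)/2 = 6.9 ft; q_4 = 1.29 × 4.94 × 6.9 = 43.97 ft³/s
w_5 = (24.8 − 17.3)/2 = 3.75 ft; q_5 = 1.29 × 3.16 × 3.75 = 15.29 ft³/s
w_6 = (34.7 − 20.3)/2 = 7.2 ft; q_6 = 1.53 × 4.33 × 7.2 = 47.70 ft³/s
w_7 = (34.7 − 24.8)/2 = 4.95 ft; q_7 = 0.90 × 1.19 × 4.95 = 5.301 ft³/s
Q = Σ qᵢ = 139.9 ft³/s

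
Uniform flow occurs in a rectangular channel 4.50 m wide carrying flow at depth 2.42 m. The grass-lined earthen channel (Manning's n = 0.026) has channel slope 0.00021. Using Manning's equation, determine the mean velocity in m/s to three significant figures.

0.617 m/s

A = b·y = 4.50 × 2.42 = 10.89 m²
P = b + 2y = 4.50 + 2×2.42 = 9.340 m
R = A/P = 10.89/9.340 = 1.166 m
Q = (1/n)·A·R^(2/3)·S^(1/2) = (1/0.026) × 10.89 × 1.166^(2/3) × 0.00021^(1/2) = 6.724 m³/s
V = Q/A = 6.724/10.89 = 0.6174 m/s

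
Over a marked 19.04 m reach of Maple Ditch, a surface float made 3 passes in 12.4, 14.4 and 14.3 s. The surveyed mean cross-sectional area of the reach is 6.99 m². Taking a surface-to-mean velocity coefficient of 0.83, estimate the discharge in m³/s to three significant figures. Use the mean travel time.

t̄ = (12.4 + 14.4 + 14.3) / 3 = 13.7 s
v_surface = L / t̄ = 19.04 / 13.7 = 1.390 m/s
v_mean = 0.83 × 1.390 = 1.154 m/s
Q = A × v_mean = 6.99 × 1.154 = 8.063 m³/s

8.06 m³/s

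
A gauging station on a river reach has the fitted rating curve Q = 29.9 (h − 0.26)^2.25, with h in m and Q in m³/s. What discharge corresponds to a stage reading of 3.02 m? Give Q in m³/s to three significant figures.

Q = 29.9 × (3.02 − 0.26)^2.25 = 29.9 × 2.76^2.25 = 293.6 m³/s

294 m³/s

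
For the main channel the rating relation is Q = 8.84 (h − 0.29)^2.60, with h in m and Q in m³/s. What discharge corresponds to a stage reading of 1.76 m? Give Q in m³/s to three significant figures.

24.1 m³/s

Q = 8.84 × (1.76 − 0.29)^2.60 = 8.84 × 1.47^2.60 = 24.07 m³/s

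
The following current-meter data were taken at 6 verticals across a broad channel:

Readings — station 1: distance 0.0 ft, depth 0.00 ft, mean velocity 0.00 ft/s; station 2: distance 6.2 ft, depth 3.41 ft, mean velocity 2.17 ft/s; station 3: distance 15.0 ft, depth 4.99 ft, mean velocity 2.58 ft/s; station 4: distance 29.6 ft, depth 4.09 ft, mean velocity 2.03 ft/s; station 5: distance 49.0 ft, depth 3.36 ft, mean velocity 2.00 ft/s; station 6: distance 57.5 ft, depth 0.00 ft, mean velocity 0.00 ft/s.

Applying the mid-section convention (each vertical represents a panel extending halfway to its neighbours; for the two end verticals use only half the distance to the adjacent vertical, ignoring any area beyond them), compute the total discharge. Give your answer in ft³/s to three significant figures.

441 ft³/s

w_2 = (15.0 − 0.0)/2 = 7.5 ft; q_2 = 2.17 × 3.41 × 7.5 = 55.50 ft³/s
w_3 = (29.6 − 6.2)/2 = 11.7 ft; q_3 = 2.58 × 4.99 × 11.7 = 150.6 ft³/s
w_4 = (49.0 − 15.0)/2 = 17 ft; q_4 = 2.03 × 4.09 × 17 = 141.1 ft³/s
w_5 = (57.5 − 29.6)/2 = 13.95 ft; q_5 = 2.00 × 3.36 × 13.95 = 93.74 ft³/s
Stations 1, 6 contribute zero (depth or velocity is 0).
Q = Σ qᵢ = 441.0 ft³/s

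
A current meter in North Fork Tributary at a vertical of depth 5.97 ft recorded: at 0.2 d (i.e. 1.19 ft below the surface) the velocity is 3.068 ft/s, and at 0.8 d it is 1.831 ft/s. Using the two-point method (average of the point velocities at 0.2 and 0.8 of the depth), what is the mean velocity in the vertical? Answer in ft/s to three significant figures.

2.45 ft/s

v̄ = (3.068 + 1.831) / 2 = 2.450 ft/s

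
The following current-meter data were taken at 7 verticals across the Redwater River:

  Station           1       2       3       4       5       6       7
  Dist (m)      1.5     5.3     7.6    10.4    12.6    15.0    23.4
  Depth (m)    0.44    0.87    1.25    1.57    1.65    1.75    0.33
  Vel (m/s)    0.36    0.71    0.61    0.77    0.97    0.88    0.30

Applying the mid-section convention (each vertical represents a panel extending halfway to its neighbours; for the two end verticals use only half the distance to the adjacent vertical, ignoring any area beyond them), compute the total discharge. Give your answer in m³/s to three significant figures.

19.6 m³/s

w_1 = (5.3 − 1.5)/2 = 1.9 m; q_1 = 0.36 × 0.44 × 1.9 = 0.3010 m³/s
w_2 = (7.6 − 1.5)/2 = 3.05 m; q_2 = 0.71 × 0.87 × 3.05 = 1.884 m³/s
w_3 = (10.4 − 5.3)/2 = 2.55 m; q_3 = 0.61 × 1.25 × 2.55 = 1.944 m³/s
w_4 = (12.6 − 7.6)/2 = 2.5 m; q_4 = 0.77 × 1.57 × 2.5 = 3.022 m³/s
w_5 = (15.0 − 10.4)/2 = 2.3 m; q_5 = 0.97 × 1.65 × 2.3 = 3.681 m³/s
w_6 = (23.4 − 12.6)/2 = 5.4 m; q_6 = 0.88 × 1.75 × 5.4 = 8.316 m³/s
w_7 = (23.4 − 15.0)/2 = 4.2 m; q_7 = 0.30 × 0.33 × 4.2 = 0.4158 m³/s
Q = Σ qᵢ = 19.56 m³/s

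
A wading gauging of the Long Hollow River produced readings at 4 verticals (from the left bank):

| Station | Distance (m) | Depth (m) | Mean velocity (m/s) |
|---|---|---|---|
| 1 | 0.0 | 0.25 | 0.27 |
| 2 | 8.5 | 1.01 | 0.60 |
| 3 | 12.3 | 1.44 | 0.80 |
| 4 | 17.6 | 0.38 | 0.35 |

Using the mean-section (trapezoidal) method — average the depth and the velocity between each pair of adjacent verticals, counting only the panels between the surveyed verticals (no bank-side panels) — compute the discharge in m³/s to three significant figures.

Panel 1-2: Δb = 8.5 m, d̄ = (0.25+1.01)/2 = 0.63, v̄ = (0.27+0.60)/2 = 0.435 → q = 8.5×0.63×0.435 = 2.329 m³/s
Panel 2-3: Δb = 3.8 m, d̄ = (1.01+1.44)/2 = 1.225, v̄ = (0.60+0.80)/2 = 0.7 → q = 3.8×1.225×0.7 = 3.259 m³/s
Panel 3-4: Δb = 5.3 m, d̄ = (1.44+0.38)/2 = 0.91, v̄ = (0.80+0.35)/2 = 0.575 → q = 5.3×0.91×0.575 = 2.773 m³/s
Q = Σ q = 8.361 m³/s

8.36 m³/s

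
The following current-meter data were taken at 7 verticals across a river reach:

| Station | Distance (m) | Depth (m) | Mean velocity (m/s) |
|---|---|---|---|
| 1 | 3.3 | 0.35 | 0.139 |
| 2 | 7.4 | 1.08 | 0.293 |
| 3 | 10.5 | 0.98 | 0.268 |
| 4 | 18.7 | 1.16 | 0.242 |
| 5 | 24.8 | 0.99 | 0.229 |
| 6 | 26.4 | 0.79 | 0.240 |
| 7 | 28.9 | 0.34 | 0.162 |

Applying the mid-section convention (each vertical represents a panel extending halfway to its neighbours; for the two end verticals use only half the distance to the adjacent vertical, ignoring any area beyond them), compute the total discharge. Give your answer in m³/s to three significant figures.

w_1 = (7.4 − 3.3)/2 = 2.05 m; q_1 = 0.139 × 0.35 × 2.05 = 0.09973 m³/s
w_2 = (10.5 − 3.3)/2 = 3.6 m; q_2 = 0.293 × 1.08 × 3.6 = 1.139 m³/s
w_3 = (18.7 − 7.4)/2 = 5.65 m; q_3 = 0.268 × 0.98 × 5.65 = 1.484 m³/s
w_4 = (24.8 − 10.5)/2 = 7.15 m; q_4 = 0.242 × 1.16 × 7.15 = 2.007 m³/s
w_5 = (26.4 − 18.7)/2 = 3.85 m; q_5 = 0.229 × 0.99 × 3.85 = 0.8728 m³/s
w_6 = (28.9 − 24.8)/2 = 2.05 m; q_6 = 0.240 × 0.79 × 2.05 = 0.3887 m³/s
w_7 = (28.9 − 26.4)/2 = 1.25 m; q_7 = 0.162 × 0.34 × 1.25 = 0.06885 m³/s
Q = Σ qᵢ = 6.060 m³/s

6.06 m³/s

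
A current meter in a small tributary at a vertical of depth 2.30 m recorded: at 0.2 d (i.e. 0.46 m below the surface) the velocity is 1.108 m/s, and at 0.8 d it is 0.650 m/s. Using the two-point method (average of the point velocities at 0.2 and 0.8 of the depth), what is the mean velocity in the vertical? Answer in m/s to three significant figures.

v̄ = (1.108 + 0.650) / 2 = 0.8790 m/s

0.879 m/s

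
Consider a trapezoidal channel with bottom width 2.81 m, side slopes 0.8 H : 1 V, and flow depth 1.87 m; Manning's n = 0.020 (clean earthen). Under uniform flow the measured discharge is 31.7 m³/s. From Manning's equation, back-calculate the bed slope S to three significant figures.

A = (b + z·y)·y = (2.81 + 0.8×1.87)×1.87 = 8.052 m²
P = b + 2y√(1+z²) = 2.81 + 2×1.87×√(1+0.8²) = 7.600 m
R = A/P = 8.052/7.600 = 1.060 m
S = (Q·n / (1·A·R^(2/3)))² = (31.7×0.020 / (1×8.052×1.039))² = 0.005739

0.00574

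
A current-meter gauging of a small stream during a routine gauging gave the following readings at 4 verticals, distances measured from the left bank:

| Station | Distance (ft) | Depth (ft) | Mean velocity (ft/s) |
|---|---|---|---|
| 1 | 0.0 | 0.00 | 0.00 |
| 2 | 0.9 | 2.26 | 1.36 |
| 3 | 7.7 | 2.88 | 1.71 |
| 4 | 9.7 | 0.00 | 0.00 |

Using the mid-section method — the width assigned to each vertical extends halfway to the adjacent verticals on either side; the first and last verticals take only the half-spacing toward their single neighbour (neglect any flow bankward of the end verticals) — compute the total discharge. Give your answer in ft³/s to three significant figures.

33.5 ft³/s

w_2 = (7.7 − 0.0)/2 = 3.85 ft; q_2 = 1.36 × 2.26 × 3.85 = 11.83 ft³/s
w_3 = (9.7 − 0.9)/2 = 4.4 ft; q_3 = 1.71 × 2.88 × 4.4 = 21.67 ft³/s
Stations 1, 4 contribute zero (depth or velocity is 0).
Q = Σ qᵢ = 33.50 ft³/s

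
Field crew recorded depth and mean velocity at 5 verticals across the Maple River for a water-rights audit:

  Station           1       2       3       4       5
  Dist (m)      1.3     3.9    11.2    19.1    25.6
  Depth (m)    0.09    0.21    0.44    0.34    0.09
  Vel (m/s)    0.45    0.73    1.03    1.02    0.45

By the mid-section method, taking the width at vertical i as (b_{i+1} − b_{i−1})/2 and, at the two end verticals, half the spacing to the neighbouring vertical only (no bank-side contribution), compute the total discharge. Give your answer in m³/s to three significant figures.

w_1 = (3.9 − 1.3)/2 = 1.3 m; q_1 = 0.45 × 0.09 × 1.3 = 0.05265 m³/s
w_2 = (11.2 − 1.3)/2 = 4.95 m; q_2 = 0.73 × 0.21 × 4.95 = 0.7588 m³/s
w_3 = (19.1 − 3.9)/2 = 7.6 m; q_3 = 1.03 × 0.44 × 7.6 = 3.444 m³/s
w_4 = (25.6 − 11.2)/2 = 7.2 m; q_4 = 1.02 × 0.34 × 7.2 = 2.497 m³/s
w_5 = (25.6 − 19.1)/2 = 3.25 m; q_5 = 0.45 × 0.09 × 3.25 = 0.1316 m³/s
Q = Σ qᵢ = 6.884 m³/s

6.88 m³/s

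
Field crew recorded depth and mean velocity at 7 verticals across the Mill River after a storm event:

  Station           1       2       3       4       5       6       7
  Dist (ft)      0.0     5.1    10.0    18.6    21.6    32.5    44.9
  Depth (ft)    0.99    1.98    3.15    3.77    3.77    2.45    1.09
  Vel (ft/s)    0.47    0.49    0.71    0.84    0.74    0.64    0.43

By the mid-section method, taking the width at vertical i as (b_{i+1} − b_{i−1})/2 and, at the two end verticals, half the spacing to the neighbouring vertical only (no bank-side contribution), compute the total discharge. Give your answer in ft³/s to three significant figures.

w_1 = (5.1 − 0.0)/2 = 2.55 ft; q_1 = 0.47 × 0.99 × 2.55 = 1.187 ft³/s
w_2 = (10.0 − 0.0)/2 = 5 ft; q_2 = 0.49 × 1.98 × 5 = 4.851 ft³/s
w_3 = (18.6 − 5.1)/2 = 6.75 ft; q_3 = 0.71 × 3.15 × 6.75 = 15.10 ft³/s
w_4 = (21.6 − 10.0)/2 = 5.8 ft; q_4 = 0.84 × 3.77 × 5.8 = 18.37 ft³/s
w_5 = (32.5 − 18.6)/2 = 6.95 ft; q_5 = 0.74 × 3.77 × 6.95 = 19.39 ft³/s
w_6 = (44.9 − 21.6)/2 = 11.65 ft; q_6 = 0.64 × 2.45 × 11.65 = 18.27 ft³/s
w_7 = (44.9 − 32.5)/2 = 6.2 ft; q_7 = 0.43 × 1.09 × 6.2 = 2.906 ft³/s
Q = Σ qᵢ = 80.06 ft³/s

80.1 ft³/s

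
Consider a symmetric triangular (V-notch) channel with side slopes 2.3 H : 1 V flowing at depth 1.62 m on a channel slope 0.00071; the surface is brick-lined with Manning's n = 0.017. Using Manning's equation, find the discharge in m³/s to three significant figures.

7.76 m³/s

A = z·y² = 2.3×1.62² = 6.036 m²
P = 2y√(1+z²) = 2×1.62×√(1+2.3²) = 8.126 m
R = A/P = 6.036/8.126 = 0.7428 m
Q = (1/n)·A·R^(2/3)·S^(1/2) = (1/0.017) × 6.036 × 0.7428^(2/3) × 0.00071^(1/2) = 7.760 m³/s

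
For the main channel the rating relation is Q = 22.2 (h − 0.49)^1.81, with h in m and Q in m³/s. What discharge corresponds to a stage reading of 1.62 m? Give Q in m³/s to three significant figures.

Q = 22.2 × (1.62 − 0.49)^1.81 = 22.2 × 1.13^1.81 = 27.70 m³/s

27.7 m³/s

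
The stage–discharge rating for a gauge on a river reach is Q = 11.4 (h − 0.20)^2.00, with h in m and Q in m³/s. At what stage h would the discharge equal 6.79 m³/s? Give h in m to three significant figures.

0.972 m

h − h₀ = (Q/C)^(1/b) = (6.79/11.4)^(1/2.00) = 0.7718 m
h = 0.20 + 0.7718 = 0.9718 m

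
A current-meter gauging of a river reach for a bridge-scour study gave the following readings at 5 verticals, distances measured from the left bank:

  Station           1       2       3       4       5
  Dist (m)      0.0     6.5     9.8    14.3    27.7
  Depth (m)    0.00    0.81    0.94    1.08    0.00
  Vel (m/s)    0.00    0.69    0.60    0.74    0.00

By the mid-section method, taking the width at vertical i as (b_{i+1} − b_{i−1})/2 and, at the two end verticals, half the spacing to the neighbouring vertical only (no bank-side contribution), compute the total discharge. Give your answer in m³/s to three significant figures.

w_2 = (9.8 − 0.0)/2 = 4.9 m; q_2 = 0.69 × 0.81 × 4.9 = 2.739 m³/s
w_3 = (14.3 − 6.5)/2 = 3.9 m; q_3 = 0.60 × 0.94 × 3.9 = 2.200 m³/s
w_4 = (27.7 − 9.8)/2 = 8.95 m; q_4 = 0.74 × 1.08 × 8.95 = 7.153 m³/s
Stations 1, 5 contribute zero (depth or velocity is 0).
Q = Σ qᵢ = 12.09 m³/s

12.1 m³/s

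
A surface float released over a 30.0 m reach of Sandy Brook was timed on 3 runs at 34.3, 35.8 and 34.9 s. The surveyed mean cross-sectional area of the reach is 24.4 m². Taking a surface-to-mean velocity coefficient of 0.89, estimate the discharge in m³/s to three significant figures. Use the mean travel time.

t̄ = (34.3 + 35.8 + 34.9) / 3 = 35 s
v_surface = L / t̄ = 30.0 / 35 = 0.8571 m/s
v_mean = 0.89 × 0.8571 = 0.7629 m/s
Q = A × v_mean = 24.4 × 0.7629 = 18.61 m³/s

18.6 m³/s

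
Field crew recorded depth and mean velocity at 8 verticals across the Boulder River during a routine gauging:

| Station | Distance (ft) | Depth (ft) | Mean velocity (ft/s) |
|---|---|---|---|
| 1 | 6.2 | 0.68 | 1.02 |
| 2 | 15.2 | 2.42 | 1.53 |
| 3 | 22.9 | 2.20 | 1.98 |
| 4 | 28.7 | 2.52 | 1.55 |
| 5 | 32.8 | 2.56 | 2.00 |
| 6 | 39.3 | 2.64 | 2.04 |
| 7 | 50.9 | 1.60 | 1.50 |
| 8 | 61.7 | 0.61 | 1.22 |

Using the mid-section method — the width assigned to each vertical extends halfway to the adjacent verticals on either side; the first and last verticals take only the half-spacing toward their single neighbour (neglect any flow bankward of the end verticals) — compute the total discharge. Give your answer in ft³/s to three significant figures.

190 ft³/s

w_1 = (15.2 − 6.2)/2 = 4.5 ft; q_1 = 1.02 × 0.68 × 4.5 = 3.121 ft³/s
w_2 = (22.9 − 6.2)/2 = 8.35 ft; q_2 = 1.53 × 2.42 × 8.35 = 30.92 ft³/s
w_3 = (28.7 − 15.2)/2 = 6.75 ft; q_3 = 1.98 × 2.20 × 6.75 = 29.40 ft³/s
w_4 = (32.8 − 22.9)/2 = 4.95 ft; q_4 = 1.55 × 2.52 × 4.95 = 19.33 ft³/s
w_5 = (39.3 − 28.7)/2 = 5.3 ft; q_5 = 2.00 × 2.56 × 5.3 = 27.14 ft³/s
w_6 = (50.9 − 32.8)/2 = 9.05 ft; q_6 = 2.04 × 2.64 × 9.05 = 48.74 ft³/s
w_7 = (61.7 − 39.3)/2 = 11.2 ft; q_7 = 1.50 × 1.60 × 11.2 = 26.88 ft³/s
w_8 = (61.7 − 50.9)/2 = 5.4 ft; q_8 = 1.22 × 0.61 × 5.4 = 4.019 ft³/s
Q = Σ qᵢ = 189.5 ft³/s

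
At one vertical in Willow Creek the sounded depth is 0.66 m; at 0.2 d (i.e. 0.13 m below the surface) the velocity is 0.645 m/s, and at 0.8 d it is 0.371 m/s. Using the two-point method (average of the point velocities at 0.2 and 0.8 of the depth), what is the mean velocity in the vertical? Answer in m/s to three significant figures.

0.508 m/s

v̄ = (0.645 + 0.371) / 2 = 0.5080 m/s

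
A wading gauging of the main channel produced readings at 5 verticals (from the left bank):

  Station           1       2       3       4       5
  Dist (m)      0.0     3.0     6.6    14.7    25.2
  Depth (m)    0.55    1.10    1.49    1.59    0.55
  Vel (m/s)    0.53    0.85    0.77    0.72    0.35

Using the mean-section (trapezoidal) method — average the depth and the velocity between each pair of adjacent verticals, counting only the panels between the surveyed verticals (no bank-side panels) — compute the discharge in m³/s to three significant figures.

20.8 m³/s

Panel 1-2: Δb = 3 m, d̄ = (0.55+1.10)/2 = 0.825, v̄ = (0.53+0.85)/2 = 0.69 → q = 3×0.825×0.69 = 1.708 m³/s
Panel 2-3: Δb = 3.6 m, d̄ = (1.10+1.49)/2 = 1.295, v̄ = (0.85+0.77)/2 = 0.81 → q = 3.6×1.295×0.81 = 3.776 m³/s
Panel 3-4: Δb = 8.1 m, d̄ = (1.49+1.59)/2 = 1.54, v̄ = (0.77+0.72)/2 = 0.745 → q = 8.1×1.54×0.745 = 9.293 m³/s
Panel 4-5: Δb = 10.5 m, d̄ = (1.59+0.55)/2 = 1.07, v̄ = (0.72+0.35)/2 = 0.535 → q = 10.5×1.07×0.535 = 6.011 m³/s
Q = Σ q = 20.79 m³/s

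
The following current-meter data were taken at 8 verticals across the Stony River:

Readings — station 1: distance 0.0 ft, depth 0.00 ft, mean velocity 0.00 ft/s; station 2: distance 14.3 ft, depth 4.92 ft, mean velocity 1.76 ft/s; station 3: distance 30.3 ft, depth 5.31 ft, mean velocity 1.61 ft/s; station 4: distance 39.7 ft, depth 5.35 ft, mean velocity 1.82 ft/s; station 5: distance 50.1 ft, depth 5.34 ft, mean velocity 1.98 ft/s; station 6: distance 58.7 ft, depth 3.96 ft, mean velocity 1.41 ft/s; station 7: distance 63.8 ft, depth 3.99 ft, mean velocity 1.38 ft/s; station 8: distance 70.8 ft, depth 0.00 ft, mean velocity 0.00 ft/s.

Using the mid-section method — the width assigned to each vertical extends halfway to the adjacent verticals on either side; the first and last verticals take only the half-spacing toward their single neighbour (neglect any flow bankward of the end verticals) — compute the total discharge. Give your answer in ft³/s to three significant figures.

w_2 = (30.3 − 0.0)/2 = 15.15 ft; q_2 = 1.76 × 4.92 × 15.15 = 131.2 ft³/s
w_3 = (39.7 − 14.3)/2 = 12.7 ft; q_3 = 1.61 × 5.31 × 12.7 = 108.6 ft³/s
w_4 = (50.1 − 30.3)/2 = 9.9 ft; q_4 = 1.82 × 5.35 × 9.9 = 96.40 ft³/s
w_5 = (58.7 − 39.7)/2 = 9.5 ft; q_5 = 1.98 × 5.34 × 9.5 = 100.4 ft³/s
w_6 = (63.8 − 50.1)/2 = 6.85 ft; q_6 = 1.41 × 3.96 × 6.85 = 38.25 ft³/s
w_7 = (70.8 − 58.7)/2 = 6.05 ft; q_7 = 1.38 × 3.99 × 6.05 = 33.31 ft³/s
Stations 1, 8 contribute zero (depth or velocity is 0).
Q = Σ qᵢ = 508.2 ft³/s

508 ft³/s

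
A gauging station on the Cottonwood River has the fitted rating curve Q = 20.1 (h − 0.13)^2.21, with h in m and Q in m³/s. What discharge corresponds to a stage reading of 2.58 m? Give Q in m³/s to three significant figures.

146 m³/s

Q = 20.1 × (2.58 − 0.13)^2.21 = 20.1 × 2.45^2.21 = 145.6 m³/s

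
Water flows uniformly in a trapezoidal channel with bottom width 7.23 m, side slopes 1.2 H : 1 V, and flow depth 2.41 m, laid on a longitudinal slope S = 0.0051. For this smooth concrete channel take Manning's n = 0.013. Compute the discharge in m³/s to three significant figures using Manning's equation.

187 m³/s

A = (b + z·y)·y = (7.23 + 1.2×2.41)×2.41 = 24.39 m²
P = b + 2y√(1+z²) = 7.23 + 2×2.41×√(1+1.2²) = 14.76 m
R = A/P = 24.39/14.76 = 1.653 m
Q = (1/n)·A·R^(2/3)·S^(1/2) = (1/0.013) × 24.39 × 1.653^(2/3) × 0.0051^(1/2) = 187.3 m³/s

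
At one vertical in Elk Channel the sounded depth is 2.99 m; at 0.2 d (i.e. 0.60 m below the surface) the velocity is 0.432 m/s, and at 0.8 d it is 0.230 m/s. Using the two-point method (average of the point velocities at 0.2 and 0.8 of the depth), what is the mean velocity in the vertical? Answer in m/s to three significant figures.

0.331 m/s

v̄ = (0.432 + 0.230) / 2 = 0.3310 m/s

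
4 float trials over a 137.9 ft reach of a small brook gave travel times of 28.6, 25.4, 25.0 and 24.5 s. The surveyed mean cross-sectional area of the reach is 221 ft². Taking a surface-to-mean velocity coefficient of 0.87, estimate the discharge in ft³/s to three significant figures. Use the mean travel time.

t̄ = (28.6 + 25.4 + 25.0 + 24.5) / 4 = 25.875 s
v_surface = L / t̄ = 137.9 / 25.875 = 5.329 ft/s
v_mean = 0.87 × 5.329 = 4.637 ft/s
Q = A × v_mean = 221 × 4.637 = 1025 ft³/s

1020 ft³/s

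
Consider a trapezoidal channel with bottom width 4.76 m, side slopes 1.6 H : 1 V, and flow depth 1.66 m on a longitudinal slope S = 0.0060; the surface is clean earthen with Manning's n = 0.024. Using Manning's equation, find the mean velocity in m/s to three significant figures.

3.47 m/s

A = (b + z·y)·y = (4.76 + 1.6×1.66)×1.66 = 12.31 m²
P = b + 2y√(1+z²) = 4.76 + 2×1.66×√(1+1.6²) = 11.02 m
R = A/P = 12.31/11.02 = 1.117 m
Q = (1/n)·A·R^(2/3)·S^(1/2) = (1/0.024) × 12.31 × 1.117^(2/3) × 0.0060^(1/2) = 42.77 m³/s
V = Q/A = 42.77/12.31 = 3.474 m/s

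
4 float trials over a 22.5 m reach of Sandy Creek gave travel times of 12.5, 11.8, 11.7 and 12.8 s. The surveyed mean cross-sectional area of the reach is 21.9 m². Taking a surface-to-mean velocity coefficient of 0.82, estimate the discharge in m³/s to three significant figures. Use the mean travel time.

t̄ = (12.5 + 11.8 + 11.7 + 12.8) / 4 = 12.2 s
v_surface = L / t̄ = 22.5 / 12.2 = 1.844 m/s
v_mean = 0.82 × 1.844 = 1.512 m/s
Q = A × v_mean = 21.9 × 1.512 = 33.12 m³/s

33.1 m³/s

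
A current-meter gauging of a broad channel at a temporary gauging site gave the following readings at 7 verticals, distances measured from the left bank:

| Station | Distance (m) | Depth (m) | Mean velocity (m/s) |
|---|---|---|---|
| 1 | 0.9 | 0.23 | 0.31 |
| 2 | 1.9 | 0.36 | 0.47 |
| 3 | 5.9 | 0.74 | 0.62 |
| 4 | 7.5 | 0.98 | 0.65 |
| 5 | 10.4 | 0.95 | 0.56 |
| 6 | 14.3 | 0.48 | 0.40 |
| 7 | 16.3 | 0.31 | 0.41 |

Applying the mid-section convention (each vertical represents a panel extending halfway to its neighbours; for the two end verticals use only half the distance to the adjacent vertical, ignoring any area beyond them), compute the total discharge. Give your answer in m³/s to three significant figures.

5.68 m³/s

w_1 = (1.9 − 0.9)/2 = 0.5 m; q_1 = 0.31 × 0.23 × 0.5 = 0.03565 m³/s
w_2 = (5.9 − 0.9)/2 = 2.5 m; q_2 = 0.47 × 0.36 × 2.5 = 0.4230 m³/s
w_3 = (7.5 − 1.9)/2 = 2.8 m; q_3 = 0.62 × 0.74 × 2.8 = 1.285 m³/s
w_4 = (10.4 − 5.9)/2 = 2.25 m; q_4 = 0.65 × 0.98 × 2.25 = 1.433 m³/s
w_5 = (14.3 − 7.5)/2 = 3.4 m; q_5 = 0.56 × 0.95 × 3.4 = 1.809 m³/s
w_6 = (16.3 − 10.4)/2 = 2.95 m; q_6 = 0.40 × 0.48 × 2.95 = 0.5664 m³/s
w_7 = (16.3 − 14.3)/2 = 1 m; q_7 = 0.41 × 0.31 × 1 = 0.1271 m³/s
Q = Σ qᵢ = 5.679 m³/s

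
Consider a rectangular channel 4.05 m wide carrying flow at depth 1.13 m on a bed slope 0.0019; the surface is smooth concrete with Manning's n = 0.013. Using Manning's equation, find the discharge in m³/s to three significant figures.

12.4 m³/s

A = b·y = 4.05 × 1.13 = 4.577 m²
P = b + 2y = 4.05 + 2×1.13 = 6.310 m
R = A/P = 4.577/6.310 = 0.7253 m
Q = (1/n)·A·R^(2/3)·S^(1/2) = (1/0.013) × 4.577 × 0.7253^(2/3) × 0.0019^(1/2) = 12.39 m³/s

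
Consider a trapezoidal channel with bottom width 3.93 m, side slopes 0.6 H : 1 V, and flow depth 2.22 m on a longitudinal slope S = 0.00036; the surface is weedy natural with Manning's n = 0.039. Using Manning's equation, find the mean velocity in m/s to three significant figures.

0.574 m/s

A = (b + z·y)·y = (3.93 + 0.6×2.22)×2.22 = 11.68 m²
P = b + 2y√(1+z²) = 3.93 + 2×2.22×√(1+0.6²) = 9.108 m
R = A/P = 11.68/9.108 = 1.283 m
Q = (1/n)·A·R^(2/3)·S^(1/2) = (1/0.039) × 11.68 × 1.283^(2/3) × 0.00036^(1/2) = 6.709 m³/s
V = Q/A = 6.709/11.68 = 0.5743 m/s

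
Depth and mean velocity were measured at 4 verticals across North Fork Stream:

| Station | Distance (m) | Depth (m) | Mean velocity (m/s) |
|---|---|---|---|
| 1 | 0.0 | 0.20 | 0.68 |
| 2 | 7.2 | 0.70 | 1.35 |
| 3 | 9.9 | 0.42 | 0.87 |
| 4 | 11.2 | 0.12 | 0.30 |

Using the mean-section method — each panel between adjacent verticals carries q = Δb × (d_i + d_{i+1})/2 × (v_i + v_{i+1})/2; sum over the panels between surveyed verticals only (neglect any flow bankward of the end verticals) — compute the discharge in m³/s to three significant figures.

Panel 1-2: Δb = 7.2 m, d̄ = (0.20+0.70)/2 = 0.45, v̄ = (0.68+1.35)/2 = 1.015 → q = 7.2×0.45×1.015 = 3.289 m³/s
Panel 2-3: Δb = 2.7 m, d̄ = (0.70+0.42)/2 = 0.56, v̄ = (1.35+0.87)/2 = 1.11 → q = 2.7×0.56×1.11 = 1.678 m³/s
Panel 3-4: Δb = 1.3 m, d̄ = (0.42+0.12)/2 = 0.27, v̄ = (0.87+0.30)/2 = 0.585 → q = 1.3×0.27×0.585 = 0.2053 m³/s
Q = Σ q = 5.172 m³/s

5.17 m³/s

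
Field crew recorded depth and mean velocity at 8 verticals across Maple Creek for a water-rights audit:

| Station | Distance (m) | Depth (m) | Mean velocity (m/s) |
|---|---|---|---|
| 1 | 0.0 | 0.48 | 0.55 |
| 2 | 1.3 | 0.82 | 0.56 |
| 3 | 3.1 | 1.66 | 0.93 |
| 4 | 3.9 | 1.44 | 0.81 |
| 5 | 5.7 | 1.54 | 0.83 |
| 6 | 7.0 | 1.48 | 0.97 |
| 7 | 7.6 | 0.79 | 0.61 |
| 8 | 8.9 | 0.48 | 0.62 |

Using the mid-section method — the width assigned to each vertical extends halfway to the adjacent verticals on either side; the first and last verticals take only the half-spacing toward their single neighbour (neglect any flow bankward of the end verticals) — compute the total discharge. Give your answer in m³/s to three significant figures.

8.40 m³/s

w_1 = (1.3 − 0.0)/2 = 0.65 m; q_1 = 0.55 × 0.48 × 0.65 = 0.1716 m³/s
w_2 = (3.1 − 0.0)/2 = 1.55 m; q_2 = 0.56 × 0.82 × 1.55 = 0.7118 m³/s
w_3 = (3.9 − 1.3)/2 = 1.3 m; q_3 = 0.93 × 1.66 × 1.3 = 2.007 m³/s
w_4 = (5.7 − 3.1)/2 = 1.3 m; q_4 = 0.81 × 1.44 × 1.3 = 1.516 m³/s
w_5 = (7.0 − 3.9)/2 = 1.55 m; q_5 = 0.83 × 1.54 × 1.55 = 1.981 m³/s
w_6 = (7.6 − 5.7)/2 = 0.95 m; q_6 = 0.97 × 1.48 × 0.95 = 1.364 m³/s
w_7 = (8.9 − 7.0)/2 = 0.95 m; q_7 = 0.61 × 0.79 × 0.95 = 0.4578 m³/s
w_8 = (8.9 − 7.6)/2 = 0.65 m; q_8 = 0.62 × 0.48 × 0.65 = 0.1934 m³/s
Q = Σ qᵢ = 8.403 m³/s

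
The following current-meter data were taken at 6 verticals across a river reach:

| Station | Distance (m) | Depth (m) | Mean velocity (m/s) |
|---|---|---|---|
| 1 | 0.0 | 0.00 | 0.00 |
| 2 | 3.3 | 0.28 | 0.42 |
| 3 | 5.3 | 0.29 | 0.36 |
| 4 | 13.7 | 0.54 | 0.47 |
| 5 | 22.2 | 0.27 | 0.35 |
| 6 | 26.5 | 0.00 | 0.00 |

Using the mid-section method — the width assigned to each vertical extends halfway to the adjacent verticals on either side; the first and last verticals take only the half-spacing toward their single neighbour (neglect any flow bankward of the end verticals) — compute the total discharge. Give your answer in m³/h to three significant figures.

w_2 = (5.3 − 0.0)/2 = 2.65 m; q_2 = 0.42 × 0.28 × 2.65 = 0.3116 m³/s
w_3 = (13.7 − 3.3)/2 = 5.2 m; q_3 = 0.36 × 0.29 × 5.2 = 0.5429 m³/s
w_4 = (22.2 − 5.3)/2 = 8.45 m; q_4 = 0.47 × 0.54 × 8.45 = 2.145 m³/s
w_5 = (26.5 − 13.7)/2 = 6.4 m; q_5 = 0.35 × 0.27 × 6.4 = 0.6048 m³/s
Stations 1, 6 contribute zero (depth or velocity is 0).
Q = Σ qᵢ = 3.604 m³/s
= 3.604 × 3600 = 12970 m³/h

13000 m³/h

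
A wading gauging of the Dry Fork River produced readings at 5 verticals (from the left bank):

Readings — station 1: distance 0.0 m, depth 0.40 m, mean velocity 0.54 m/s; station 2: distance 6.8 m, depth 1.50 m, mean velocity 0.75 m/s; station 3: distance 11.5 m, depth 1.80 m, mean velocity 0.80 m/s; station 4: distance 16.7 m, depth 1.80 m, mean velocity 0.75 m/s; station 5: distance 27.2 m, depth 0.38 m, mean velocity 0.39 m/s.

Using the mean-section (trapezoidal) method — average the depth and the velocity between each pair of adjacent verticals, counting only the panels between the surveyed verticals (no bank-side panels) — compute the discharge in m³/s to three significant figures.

Panel 1-2: Δb = 6.8 m, d̄ = (0.40+1.50)/2 = 0.95, v̄ = (0.54+0.75)/2 = 0.645 → q = 6.8×0.95×0.645 = 4.167 m³/s
Panel 2-3: Δb = 4.7 m, d̄ = (1.50+1.80)/2 = 1.65, v̄ = (0.75+0.80)/2 = 0.775 → q = 4.7×1.65×0.775 = 6.010 m³/s
Panel 3-4: Δb = 5.2 m, d̄ = (1.80+1.80)/2 = 1.8, v̄ = (0.80+0.75)/2 = 0.775 → q = 5.2×1.8×0.775 = 7.254 m³/s
Panel 4-5: Δb = 10.5 m, d̄ = (1.80+0.38)/2 = 1.09, v̄ = (0.75+0.39)/2 = 0.57 → q = 10.5×1.09×0.57 = 6.524 m³/s
Q = Σ q = 23.95 m³/s

24.0 m³/s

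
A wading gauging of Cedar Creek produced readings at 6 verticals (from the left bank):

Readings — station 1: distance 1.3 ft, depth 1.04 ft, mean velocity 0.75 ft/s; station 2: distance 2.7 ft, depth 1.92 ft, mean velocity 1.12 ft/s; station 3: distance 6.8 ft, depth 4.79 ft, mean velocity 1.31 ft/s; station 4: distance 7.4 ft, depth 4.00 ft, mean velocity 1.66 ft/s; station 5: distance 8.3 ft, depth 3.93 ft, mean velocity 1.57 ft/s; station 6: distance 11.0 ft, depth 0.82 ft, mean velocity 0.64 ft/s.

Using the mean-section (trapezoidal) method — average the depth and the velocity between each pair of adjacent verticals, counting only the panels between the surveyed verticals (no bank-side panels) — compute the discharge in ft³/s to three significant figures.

Panel 1-2: Δb = 1.4 ft, d̄ = (1.04+1.92)/2 = 1.48, v̄ = (0.75+1.12)/2 = 0.935 → q = 1.4×1.48×0.935 = 1.937 ft³/s
Panel 2-3: Δb = 4.1 ft, d̄ = (1.92+4.79)/2 = 3.355, v̄ = (1.12+1.31)/2 = 1.215 → q = 4.1×3.355×1.215 = 16.71 ft³/s
Panel 3-4: Δb = 0.6 ft, d̄ = (4.79+4.00)/2 = 4.395, v̄ = (1.31+1.66)/2 = 1.485 → q = 0.6×4.395×1.485 = 3.916 ft³/s
Panel 4-5: Δb = 0.9 ft, d̄ = (4.00+3.93)/2 = 3.965, v̄ = (1.66+1.57)/2 = 1.615 → q = 0.9×3.965×1.615 = 5.763 ft³/s
Panel 5-6: Δb = 2.7 ft, d̄ = (3.93+0.82)/2 = 2.375, v̄ = (1.57+0.64)/2 = 1.105 → q = 2.7×2.375×1.105 = 7.086 ft³/s
Q = Σ q = 35.42 ft³/s

35.4 ft³/s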